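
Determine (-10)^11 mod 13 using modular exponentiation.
Using repeated squaring. (-10) ≡ 3 (mod 13). 11 = 8 + 2 + 1 (binary 1011). Repeated squaring mod 13: 3^1 ≡ 3; 3^2 ≡ 3² = 9 ≡ 9; 3^4 ≡ 9² = 81 ≡ 3; 3^8 ≡ 3² = 9 ≡ 9. Multiply: (-10)^11 ≡ 3^8 × 3^2 × 3^1 ≡ 9 × 9 × 3 (mod 13): 9 × 9 = 81 ≡ 3; 3 × 3 = 9 ≡ 9. So (-10)^11 ≡ 9 (mod 13).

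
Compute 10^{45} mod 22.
10

Using successive squaring:
Binary expansion of 45: 101101
Powers of 10 mod 22 (each is the square of the previous):
  10^1 ≡ 10 (mod 22)
  10^2 ≡ 10² = 100 ≡ 12 (mod 22)
  10^4 ≡ 12² = 144 ≡ 12 (mod 22)
  10^8 ≡ 12² = 144 ≡ 12 (mod 22)
  10^16 ≡ 12² = 144 ≡ 12 (mod 22)
  10^32 ≡ 12² = 144 ≡ 12 (mod 22)
45 = 32 + 8 + 4 + 1, so 10^45 = 10^32 × 10^8 × 10^4 × 10^1 ≡ 12 × 12 × 12 × 10 (mod 22)
Multiplying step by step:
  12 × 12 = 144 ≡ 12 (mod 22)
  12 × 12 = 144 ≡ 12 (mod 22)
  12 × 10 = 120 ≡ 10 (mod 22)
Result: 10^45 ≡ 10 (mod 22)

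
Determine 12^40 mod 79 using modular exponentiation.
Using repeated squaring. 40 = 32 + 8 (binary 101000). Repeated squaring mod 79: 12^1 ≡ 12; 12^2 ≡ 12² = 144 ≡ 65; 12^4 ≡ 65² = 4225 ≡ 38; 12^8 ≡ 38² = 1444 ≡ 22; 12^16 ≡ 22² = 484 ≡ 10; 12^32 ≡ 10² = 100 ≡ 21. Multiply: 12^40 = 12^32 × 12^8 ≡ 21 × 22 (mod 79): 21 × 22 = 462 ≡ 67. So 12^40 ≡ 67 (mod 79).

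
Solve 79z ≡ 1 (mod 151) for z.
79^(-1) ≡ 65 (mod 151). Verification: 79 × 65 = 5135 ≡ 1 (mod 151)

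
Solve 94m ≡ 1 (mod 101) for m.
94^(-1) ≡ 72 (mod 101). Verification: 94 × 72 = 6768 ≡ 1 (mod 101)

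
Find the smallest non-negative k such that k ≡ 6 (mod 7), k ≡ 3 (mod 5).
13

Using the Chinese Remainder Theorem:
M = product of moduli = 35
For equation 1: M_1 = 5, 5 ≡ 5 (mod 7), inverse of 5 mod 7 is 3 (check: 5 × 3 = 15 ≡ 1 (mod 7))
For equation 2: M_2 = 7, 7 ≡ 2 (mod 5), inverse of 7 mod 5 is 3 (check: 2 × 3 = 6 ≡ 1 (mod 5))
Combine: k ≡ Σ r_i×M_i×(M_i⁻¹ mod m_i) = 6×5×3 + 3×7×3 = 90 + 63 = 153
153 mod 35 = 13
k ≡ 13 (mod 35)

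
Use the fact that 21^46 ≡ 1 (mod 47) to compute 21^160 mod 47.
By Fermat: 21^{46} ≡ 1 (mod 47). 160 = 3×46 + 22. So 21^{160} ≡ 21^{22} ≡ 9 (mod 47)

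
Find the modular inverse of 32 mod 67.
32^(-1) ≡ 44 (mod 67). Verification: 32 × 44 = 1408 ≡ 1 (mod 67)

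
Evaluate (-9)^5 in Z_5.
(-9) ≡ 1 (mod 5). 5 = 4 + 1 (binary 101). Repeated squaring mod 5: 1^1 ≡ 1; 1^2 ≡ 1² = 1 ≡ 1; 1^4 ≡ 1² = 1 ≡ 1. Multiply: (-9)^5 ≡ 1^4 × 1^1 ≡ 1 × 1 (mod 5): 1 × 1 = 1 ≡ 1. So (-9)^5 ≡ 1 (mod 5).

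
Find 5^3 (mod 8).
3 = 2 + 1 (binary 11). Repeated squaring mod 8: 5^1 ≡ 5; 5^2 ≡ 5² = 25 ≡ 1. Multiply: 5^3 = 5^2 × 5^1 ≡ 1 × 5 (mod 8): 1 × 5 = 5 ≡ 5. So 5^3 ≡ 5 (mod 8).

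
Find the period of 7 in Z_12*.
Powers of 7 mod 12: 7^1≡7, 7^2≡1. Order = 2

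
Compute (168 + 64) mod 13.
11

(168 + 64) = 232
232 mod 13 = 11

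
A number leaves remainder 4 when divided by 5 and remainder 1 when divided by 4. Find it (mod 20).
M = 5 × 4 = 20. M₁ = 4, y₁ ≡ 4 (mod 5). M₂ = 5, y₂ ≡ 1 (mod 4). t = 4×4×4 + 1×5×1 ≡ 9 (mod 20)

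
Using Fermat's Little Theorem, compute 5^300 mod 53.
By Fermat: 5^{52} ≡ 1 (mod 53). 300 = 5×52 + 40. So 5^{300} ≡ 5^{40} ≡ 44 (mod 53)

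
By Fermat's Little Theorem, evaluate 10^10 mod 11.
By Fermat's Little Theorem, 10^{10} ≡ 1 (mod 11) since 11 is prime and gcd(10, 11) = 1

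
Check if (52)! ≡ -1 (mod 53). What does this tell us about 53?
(52)! mod 53 = 52. Since this equals -1 (mod 53), Wilson confirms 53 is prime.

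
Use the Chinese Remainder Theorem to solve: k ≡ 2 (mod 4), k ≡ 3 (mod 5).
M = 4 × 5 = 20. M₁ = 5, y₁ ≡ 1 (mod 4). M₂ = 4, y₂ ≡ 4 (mod 5). k = 2×5×1 + 3×4×4 ≡ 18 (mod 20)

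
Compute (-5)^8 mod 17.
(-5) ≡ 12 (mod 17). 8 = 8 (binary 1000). Repeated squaring mod 17: 12^1 ≡ 12; 12^2 ≡ 12² = 144 ≡ 8; 12^4 ≡ 8² = 64 ≡ 13; 12^8 ≡ 13² = 169 ≡ 16. So (-5)^8 ≡ 16 (mod 17).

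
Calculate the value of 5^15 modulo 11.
Using Fermat: 5^{10} ≡ 1 (mod 11). 15 ≡ 5 (mod 10). So 5^{15} ≡ 5^{5} ≡ 1 (mod 11)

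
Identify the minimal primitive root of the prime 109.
p - 1 = 108 has prime divisors 2, 3. h is a primitive root mod 109 iff h^(108/q) ≢ 1 (mod 109) for each such q.
h = 2: 2^54 ≡ 108, 2^36 ≡ 1 (mod 109); 2^36 ≡ 1, so not a primitive root.
h = 3: 3^54 ≡ 1, 3^36 ≡ 63 (mod 109); 3^54 ≡ 1, so not a primitive root.
h = 4: 4^54 ≡ 1, 4^36 ≡ 1 (mod 109); 4^54 ≡ 1, so not a primitive root.
h = 5: 5^54 ≡ 1, 5^36 ≡ 63 (mod 109); 5^54 ≡ 1, so not a primitive root.
h = 6: 6^54 ≡ 108, 6^36 ≡ 63 (mod 109); none is 1, so 6 has order 108 and is a primitive root.
The smallest primitive root mod 109 is g = 6.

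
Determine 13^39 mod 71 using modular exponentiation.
Using repeated squaring. 39 = 32 + 4 + 2 + 1 (binary 100111). Repeated squaring mod 71: 13^1 ≡ 13; 13^2 ≡ 13² = 169 ≡ 27; 13^4 ≡ 27² = 729 ≡ 19; 13^8 ≡ 19² = 361 ≡ 6; 13^16 ≡ 6² = 36 ≡ 36; 13^32 ≡ 36² = 1296 ≡ 18. Multiply: 13^39 = 13^32 × 13^4 × 13^2 × 13^1 ≡ 18 × 19 × 27 × 13 (mod 71): 18 × 19 = 342 ≡ 58; 58 × 27 = 1566 ≡ 4; 4 × 13 = 52 ≡ 52. So 13^39 ≡ 52 (mod 71).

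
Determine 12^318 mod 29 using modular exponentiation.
Using Fermat: 12^{28} ≡ 1 (mod 29). 318 ≡ 10 (mod 28). So 12^{318} ≡ 12^{10} ≡ 28 (mod 29)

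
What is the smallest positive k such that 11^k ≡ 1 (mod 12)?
Powers of 11 mod 12: 11^1≡11, 11^2≡1. Order = 2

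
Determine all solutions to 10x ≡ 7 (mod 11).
4

Since gcd(10, 11) = 1 divides 7, a solution exists.
Multiply both sides by the inverse of 10 mod 11:
  10^(-1) mod 11 = 10
  x ≡ 10 × 7 ≡ 70 ≡ 4 (mod 11)
Verification: 10 × 4 = 40 = 3 × 11 + 7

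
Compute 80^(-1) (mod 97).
57

Using Extended Euclidean Algorithm:
gcd(80, 97) = 1
Bezout coefficients: 80 × -40 + 97 × 33 = 1
So 80 × -40 ≡ 1 (mod 97)
The inverse is -40 mod 97 = 57
Verification: 80 × 57 = 4560 = 47 × 97 + 1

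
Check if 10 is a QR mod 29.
By Euler's criterion: 10^{14} ≡ 28 (mod 29). Since this equals -1 (≡ 28), 10 is not a QR.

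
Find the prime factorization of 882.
2 × 3^2 × 7^2

Divide by primes starting from smallest:
882 ÷ 2 = 441
441 ÷ 3 = 147
147 ÷ 3 = 49
49 ÷ 7 = 7
7 ÷ 7 = 1

882 = 2 × 3^2 × 7^2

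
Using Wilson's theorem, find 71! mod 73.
(72)! = (71)! × (72) ≡ -1 (mod 73). So (71)! ≡ -1 × (72)^(-1) ≡ (-1)×(-1) = 1 (mod 73)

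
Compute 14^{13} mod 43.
25

Using successive squaring:
Binary expansion of 13: 1101
Powers of 14 mod 43 (each is the square of the previous):
  14^1 ≡ 14 (mod 43)
  14^2 ≡ 14² = 196 ≡ 24 (mod 43)
  14^4 ≡ 24² = 576 ≡ 17 (mod 43)
  14^8 ≡ 17² = 289 ≡ 31 (mod 43)
13 = 8 + 4 + 1, so 14^13 = 14^8 × 14^4 × 14^1 ≡ 31 × 17 × 14 (mod 43)
Multiplying step by step:
  31 × 17 = 527 ≡ 11 (mod 43)
  11 × 14 = 154 ≡ 25 (mod 43)
Result: 14^13 ≡ 25 (mod 43)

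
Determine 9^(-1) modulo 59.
9^(-1) ≡ 46 (mod 59). Verification: 9 × 46 = 414 ≡ 1 (mod 59)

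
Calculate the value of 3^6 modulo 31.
6 = 4 + 2 (binary 110). Repeated squaring mod 31: 3^1 ≡ 3; 3^2 ≡ 3² = 9 ≡ 9; 3^4 ≡ 9² = 81 ≡ 19. Multiply: 3^6 = 3^4 × 3^2 ≡ 19 × 9 (mod 31): 19 × 9 = 171 ≡ 16. So 3^6 ≡ 16 (mod 31).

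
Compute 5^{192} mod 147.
22

Using successive squaring:
Binary expansion of 192: 11000000
Powers of 5 mod 147 (each is the square of the previous):
  5^1 ≡ 5 (mod 147)
  5^2 ≡ 5² = 25 ≡ 25 (mod 147)
  5^4 ≡ 25² = 625 ≡ 37 (mod 147)
  5^8 ≡ 37² = 1369 ≡ 46 (mod 147)
  5^16 ≡ 46² = 2116 ≡ 58 (mod 147)
  5^32 ≡ 58² = 3364 ≡ 130 (mod 147)
  5^64 ≡ 130² = 16900 ≡ 142 (mod 147)
  5^128 ≡ 142² = 20164 ≡ 25 (mod 147)
192 = 128 + 64, so 5^192 = 5^128 × 5^64 ≡ 25 × 142 (mod 147)
Multiplying step by step:
  25 × 142 = 3550 ≡ 22 (mod 147)
Result: 5^192 ≡ 22 (mod 147)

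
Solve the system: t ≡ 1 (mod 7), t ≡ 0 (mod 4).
M = 7 × 4 = 28. M₁ = 4, y₁ ≡ 2 (mod 7). M₂ = 7, y₂ ≡ 3 (mod 4). t = 1×4×2 + 0×7×3 ≡ 8 (mod 28)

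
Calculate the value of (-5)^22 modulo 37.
Using repeated squaring. (-5) ≡ 32 (mod 37). 22 = 16 + 4 + 2 (binary 10110). Repeated squaring mod 37: 32^1 ≡ 32; 32^2 ≡ 32² = 1024 ≡ 25; 32^4 ≡ 25² = 625 ≡ 33; 32^8 ≡ 33² = 1089 ≡ 16; 32^16 ≡ 16² = 256 ≡ 34. Multiply: (-5)^22 ≡ 32^16 × 32^4 × 32^2 ≡ 34 × 33 × 25 (mod 37): 34 × 33 = 1122 ≡ 12; 12 × 25 = 300 ≡ 4. So (-5)^22 ≡ 4 (mod 37).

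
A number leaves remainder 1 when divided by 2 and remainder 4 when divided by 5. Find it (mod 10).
M = 2 × 5 = 10. M₁ = 5, y₁ ≡ 1 (mod 2). M₂ = 2, y₂ ≡ 3 (mod 5). z = 1×5×1 + 4×2×3 ≡ 9 (mod 10)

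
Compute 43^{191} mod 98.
85

Using successive squaring:
Binary expansion of 191: 10111111
Powers of 43 mod 98 (each is the square of the previous):
  43^1 ≡ 43 (mod 98)
  43^2 ≡ 43² = 1849 ≡ 85 (mod 98)
  43^4 ≡ 85² = 7225 ≡ 71 (mod 98)
  43^8 ≡ 71² = 5041 ≡ 43 (mod 98)
  43^16 ≡ 43² = 1849 ≡ 85 (mod 98)
  43^32 ≡ 85² = 7225 ≡ 71 (mod 98)
  43^64 ≡ 71² = 5041 ≡ 43 (mod 98)
  43^128 ≡ 43² = 1849 ≡ 85 (mod 98)
191 = 128 + 32 + 16 + 8 + 4 + 2 + 1, so 43^191 = 43^128 × 43^32 × 43^16 × 43^8 × 43^4 × 43^2 × 43^1 ≡ 85 × 71 × 85 × 43 × 71 × 85 × 43 (mod 98)
Multiplying step by step:
  85 × 71 = 6035 ≡ 57 (mod 98)
  57 × 85 = 4845 ≡ 43 (mod 98)
  43 × 43 = 1849 ≡ 85 (mod 98)
  85 × 71 = 6035 ≡ 57 (mod 98)
  57 × 85 = 4845 ≡ 43 (mod 98)
  43 × 43 = 1849 ≡ 85 (mod 98)
Result: 43^191 ≡ 85 (mod 98)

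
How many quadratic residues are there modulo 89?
For prime 89, there are (p-1)/2 = (89-1)/2 = 44 quadratic residues (excluding 0).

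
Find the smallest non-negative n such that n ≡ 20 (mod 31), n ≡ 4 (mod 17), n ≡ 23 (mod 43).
13009

Using the Chinese Remainder Theorem:
M = product of moduli = 22661
For equation 1: M_1 = 731, 731 ≡ 18 (mod 31), inverse of 731 mod 31 is 19 (check: 18 × 19 = 342 ≡ 1 (mod 31))
For equation 2: M_2 = 1333, 1333 ≡ 7 (mod 17), inverse of 1333 mod 17 is 5 (check: 7 × 5 = 35 ≡ 1 (mod 17))
For equation 3: M_3 = 527, 527 ≡ 11 (mod 43), inverse of 527 mod 43 is 4 (check: 11 × 4 = 44 ≡ 1 (mod 43))
Combine: n ≡ Σ r_i×M_i×(M_i⁻¹ mod m_i) = 20×731×19 + 4×1333×5 + 23×527×4 = 277780 + 26660 + 48484 = 352924
352924 mod 22661 = 13009
n ≡ 13009 (mod 22661)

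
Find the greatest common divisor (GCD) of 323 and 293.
1

Using the Euclidean algorithm:
323 = 1 × 293 + 30
293 = 9 × 30 + 23
30 = 1 × 23 + 7
23 = 3 × 7 + 2
7 = 3 × 2 + 1
2 = 2 × 1 + 0

GCD(323, 293) = 1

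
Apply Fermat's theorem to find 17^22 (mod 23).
By Fermat's Little Theorem, 17^{22} ≡ 1 (mod 23) since 23 is prime and gcd(17, 23) = 1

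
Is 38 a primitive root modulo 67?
No

To verify, check if 38^(66/q) ≢ 1 (mod 67) for each prime divisor q of 66
Divisors of 66 = 66: [1, 2, 3, 6, 11, 22, 33, 66]
  38^(66/11) = 38^6 ≡ 1 (mod 67)
  38^(66/2) = 38^33 ≡ 66 (mod 67)
  38^(66/3) = 38^22 ≡ 29 (mod 67)
Conclusion: 38 is not a primitive root modulo 67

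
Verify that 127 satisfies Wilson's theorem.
(126)! mod 127 = 126. Since this equals -1 (mod 127), Wilson confirms 127 is prime.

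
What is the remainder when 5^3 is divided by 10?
3 = 2 + 1 (binary 11). Repeated squaring mod 10: 5^1 ≡ 5; 5^2 ≡ 5² = 25 ≡ 5. Multiply: 5^3 = 5^2 × 5^1 ≡ 5 × 5 (mod 10): 5 × 5 = 25 ≡ 5. So 5^3 ≡ 5 (mod 10).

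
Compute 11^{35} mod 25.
1

Using successive squaring:
Binary expansion of 35: 100011
Powers of 11 mod 25 (each is the square of the previous):
  11^1 ≡ 11 (mod 25)
  11^2 ≡ 11² = 121 ≡ 21 (mod 25)
  11^4 ≡ 21² = 441 ≡ 16 (mod 25)
  11^8 ≡ 16² = 256 ≡ 6 (mod 25)
  11^16 ≡ 6² = 36 ≡ 11 (mod 25)
  11^32 ≡ 11² = 121 ≡ 21 (mod 25)
35 = 32 + 2 + 1, so 11^35 = 11^32 × 11^2 × 11^1 ≡ 21 × 21 × 11 (mod 25)
Multiplying step by step:
  21 × 21 = 441 ≡ 16 (mod 25)
  16 × 11 = 176 ≡ 1 (mod 25)
Result: 11^35 ≡ 1 (mod 25)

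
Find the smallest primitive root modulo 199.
p - 1 = 198 has prime divisors 2, 3, 11. h is a primitive root mod 199 iff h^(198/q) ≢ 1 (mod 199) for each such q.
h = 2: 2^99 ≡ 1, 2^66 ≡ 106, 2^18 ≡ 61 (mod 199); 2^99 ≡ 1, so not a primitive root.
h = 3: 3^99 ≡ 198, 3^66 ≡ 106, 3^18 ≡ 125 (mod 199); none is 1, so 3 has order 198 and is a primitive root.
The smallest primitive root mod 199 is g = 3.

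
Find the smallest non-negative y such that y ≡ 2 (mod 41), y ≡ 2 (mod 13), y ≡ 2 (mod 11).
2

Using the Chinese Remainder Theorem:
M = product of moduli = 5863
For equation 1: M_1 = 143, 143 ≡ 20 (mod 41), inverse of 143 mod 41 is 39 (check: 20 × 39 = 780 ≡ 1 (mod 41))
For equation 2: M_2 = 451, 451 ≡ 9 (mod 13), inverse of 451 mod 13 is 3 (check: 9 × 3 = 27 ≡ 1 (mod 13))
For equation 3: M_3 = 533, 533 ≡ 5 (mod 11), inverse of 533 mod 11 is 9 (check: 5 × 9 = 45 ≡ 1 (mod 11))
Combine: y ≡ Σ r_i×M_i×(M_i⁻¹ mod m_i) = 2×143×39 + 2×451×3 + 2×533×9 = 11154 + 2706 + 9594 = 23454
23454 mod 5863 = 2
y ≡ 2 (mod 5863)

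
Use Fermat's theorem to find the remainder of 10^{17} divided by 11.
10

By Fermat's Little Theorem, a^(p-1) ≡ 1 (mod p) for prime p and gcd(a, p) = 1
Here p = 11, so 10^10 ≡ 1 (mod 11)
We can reduce the exponent: 17 mod 10 = 7
So 10^17 ≡ 10^7 (mod 11)
Computing: 10^7 mod 11 = 10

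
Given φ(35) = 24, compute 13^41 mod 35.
By Euler: 13^{24} ≡ 1 (mod 35) since gcd(13, 35) = 1. 41 = 1×24 + 17. So 13^{41} ≡ 13^{17} ≡ 13 (mod 35)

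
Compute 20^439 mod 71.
Using Fermat: 20^{70} ≡ 1 (mod 71). 439 ≡ 19 (mod 70). So 20^{439} ≡ 20^{19} ≡ 30 (mod 71)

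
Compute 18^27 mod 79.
Using repeated squaring. 27 = 16 + 8 + 2 + 1 (binary 11011). Repeated squaring mod 79: 18^1 ≡ 18; 18^2 ≡ 18² = 324 ≡ 8; 18^4 ≡ 8² = 64 ≡ 64; 18^8 ≡ 64² = 4096 ≡ 67; 18^16 ≡ 67² = 4489 ≡ 65. Multiply: 18^27 = 18^16 × 18^8 × 18^2 × 18^1 ≡ 65 × 67 × 8 × 18 (mod 79): 65 × 67 = 4355 ≡ 10; 10 × 8 = 80 ≡ 1; 1 × 18 = 18 ≡ 18. So 18^27 ≡ 18 (mod 79).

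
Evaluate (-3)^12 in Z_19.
Using repeated squaring. (-3) ≡ 16 (mod 19). 12 = 8 + 4 (binary 1100). Repeated squaring mod 19: 16^1 ≡ 16; 16^2 ≡ 16² = 256 ≡ 9; 16^4 ≡ 9² = 81 ≡ 5; 16^8 ≡ 5² = 25 ≡ 6. Multiply: (-3)^12 ≡ 16^8 × 16^4 ≡ 6 × 5 (mod 19): 6 × 5 = 30 ≡ 11. So (-3)^12 ≡ 11 (mod 19).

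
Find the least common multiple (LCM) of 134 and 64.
4288

First find GCD(134, 64) using the Euclidean algorithm:
134 = 2 × 64 + 6
64 = 10 × 6 + 4
6 = 1 × 4 + 2
4 = 2 × 2 + 0
GCD(134, 64) = 2

LCM formula: LCM(a, b) = (a × b) / GCD(a, b)
LCM(134, 64) = (134 × 64) / 2
LCM(134, 64) = 8576 / 2
LCM(134, 64) = 4288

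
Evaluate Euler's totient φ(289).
272

Prime factorization: 289 = 17^2
Using the formula φ(n) = n × Π(1 - 1/p) for each prime factor p:
φ(289) = 289 × (1 - 1/17)
φ(289) = 272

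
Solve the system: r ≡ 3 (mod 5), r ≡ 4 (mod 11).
M = 5 × 11 = 55. M₁ = 11, y₁ ≡ 1 (mod 5). M₂ = 5, y₂ ≡ 9 (mod 11). r = 3×11×1 + 4×5×9 ≡ 48 (mod 55)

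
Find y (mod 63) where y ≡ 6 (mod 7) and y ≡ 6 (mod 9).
M = 7 × 9 = 63. M₁ = 9, y₁ ≡ 4 (mod 7). M₂ = 7, y₂ ≡ 4 (mod 9). y = 6×9×4 + 6×7×4 ≡ 6 (mod 63)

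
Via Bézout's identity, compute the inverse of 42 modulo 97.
Extended GCD: 42(-30) + 97(13) = 1. So 42^(-1) ≡ 67 ≡ 67 (mod 97). Verify: 42 × 67 = 2814 ≡ 1 (mod 97)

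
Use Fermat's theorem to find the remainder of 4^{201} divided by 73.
64

By Fermat's Little Theorem, a^(p-1) ≡ 1 (mod p) for prime p and gcd(a, p) = 1
Here p = 73, so 4^72 ≡ 1 (mod 73)
We can reduce the exponent: 201 mod 72 = 57
So 4^201 ≡ 4^57 (mod 73)
Computing: 4^57 mod 73 = 64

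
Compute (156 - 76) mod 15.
5

(156 - 76) = 80
80 mod 15 = 5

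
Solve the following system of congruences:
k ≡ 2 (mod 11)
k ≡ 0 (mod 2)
2

Using the Chinese Remainder Theorem:
M = product of moduli = 22
For equation 1: M_1 = 2, 2 ≡ 2 (mod 11), inverse of 2 mod 11 is 6 (check: 2 × 6 = 12 ≡ 1 (mod 11))
For equation 2: M_2 = 11, 11 ≡ 1 (mod 2), inverse of 11 mod 2 is 1 (check: 1 × 1 = 1 ≡ 1 (mod 2))
Combine: k ≡ Σ r_i×M_i×(M_i⁻¹ mod m_i) = 2×2×6 + 0×11×1 = 24 + 0 = 24
24 mod 22 = 2
k ≡ 2 (mod 22)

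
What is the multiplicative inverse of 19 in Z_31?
19^(-1) ≡ 18 (mod 31). Verification: 19 × 18 = 342 ≡ 1 (mod 31)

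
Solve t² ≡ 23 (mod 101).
The square roots of 23 mod 101 are 86 and 15. Verify: 86² = 7396 ≡ 23 (mod 101)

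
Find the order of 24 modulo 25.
Powers of 24 mod 25: 24^1≡24, 24^2≡1. Order = 2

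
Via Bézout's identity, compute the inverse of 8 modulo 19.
Extended GCD: 8(-7) + 19(3) = 1. So 8^(-1) ≡ 12 ≡ 12 (mod 19). Verify: 8 × 12 = 96 ≡ 1 (mod 19)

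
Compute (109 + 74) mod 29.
9

(109 + 74) = 183
183 mod 29 = 9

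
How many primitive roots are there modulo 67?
20

The number of primitive roots modulo p is φ(p-1) = φ(66)
φ(66) = 20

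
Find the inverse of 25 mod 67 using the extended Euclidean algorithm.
Extended GCD: 25(-8) + 67(3) = 1. So 25^(-1) ≡ 59 ≡ 59 (mod 67). Verify: 25 × 59 = 1475 ≡ 1 (mod 67)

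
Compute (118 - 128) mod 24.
14

(118 - 128) = -10
-10 mod 24 = 14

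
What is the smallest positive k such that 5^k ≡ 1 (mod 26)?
Powers of 5 mod 26: 5^1≡5, 5^2≡25, 5^3≡21, 5^4≡1. Order = 4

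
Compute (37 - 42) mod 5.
0

(37 - 42) = -5
-5 mod 5 = 0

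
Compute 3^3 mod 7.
3 = 2 + 1 (binary 11). Repeated squaring mod 7: 3^1 ≡ 3; 3^2 ≡ 3² = 9 ≡ 2. Multiply: 3^3 = 3^2 × 3^1 ≡ 2 × 3 (mod 7): 2 × 3 = 6 ≡ 6. So 3^3 ≡ 6 (mod 7).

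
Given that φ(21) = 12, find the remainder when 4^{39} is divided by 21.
By Euler: 4^{12} ≡ 1 (mod 21) since gcd(4, 21) = 1. 39 = 3×12 + 3. So 4^{39} ≡ 4^{3} ≡ 1 (mod 21)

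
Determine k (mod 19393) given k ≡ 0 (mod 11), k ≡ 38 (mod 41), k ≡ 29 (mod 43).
11682

Using the Chinese Remainder Theorem:
M = product of moduli = 19393
For equation 1: M_1 = 1763, 1763 ≡ 3 (mod 11), inverse of 1763 mod 11 is 4 (check: 3 × 4 = 12 ≡ 1 (mod 11))
For equation 2: M_2 = 473, 473 ≡ 22 (mod 41), inverse of 473 mod 41 is 28 (check: 22 × 28 = 616 ≡ 1 (mod 41))
For equation 3: M_3 = 451, 451 ≡ 21 (mod 43), inverse of 451 mod 43 is 41 (check: 21 × 41 = 861 ≡ 1 (mod 43))
Combine: k ≡ Σ r_i×M_i×(M_i⁻¹ mod m_i) = 0×1763×4 + 38×473×28 + 29×451×41 = 0 + 503272 + 536239 = 1039511
1039511 mod 19393 = 11682
k ≡ 11682 (mod 19393)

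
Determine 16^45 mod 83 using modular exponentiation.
Using repeated squaring. 45 = 32 + 8 + 4 + 1 (binary 101101). Repeated squaring mod 83: 16^1 ≡ 16; 16^2 ≡ 16² = 256 ≡ 7; 16^4 ≡ 7² = 49 ≡ 49; 16^8 ≡ 49² = 2401 ≡ 77; 16^16 ≡ 77² = 5929 ≡ 36; 16^32 ≡ 36² = 1296 ≡ 51. Multiply: 16^45 = 16^32 × 16^8 × 16^4 × 16^1 ≡ 51 × 77 × 49 × 16 (mod 83): 51 × 77 = 3927 ≡ 26; 26 × 49 = 1274 ≡ 29; 29 × 16 = 464 ≡ 49. So 16^45 ≡ 49 (mod 83).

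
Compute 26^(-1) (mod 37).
10

Using Extended Euclidean Algorithm:
gcd(26, 37) = 1
Bezout coefficients: 26 × 10 + 37 × -7 = 1
So 26 × 10 ≡ 1 (mod 37)
The inverse is 10 mod 37 = 10
Verification: 26 × 10 = 260 = 7 × 37 + 1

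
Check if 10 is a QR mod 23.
By Euler's criterion: 10^{11} ≡ 22 (mod 23). Since this equals -1 (≡ 22), 10 is not a QR.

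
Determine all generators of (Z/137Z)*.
Primitive roots mod 137: {3, 5, 6, 12, 13, 20, 21, 23, 24, 26, 27, 29, 31, 33, 35, 40, 42, 43, 45, 46, 47, 48, 51, 52, 53, 54, 55, 57, 58, 62, 66, 67, 70, 71, 75, 79, 80, 82, 83, 84, 85, 86, 89, 90, 91, 92, 94, 95, 97, 102, 104, 106, 108, 110, 111, 113, 114, 116, 117, 124, 125, 131, 132, 134}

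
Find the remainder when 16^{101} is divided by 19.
By Fermat: 16^{18} ≡ 1 (mod 19). 101 = 5×18 + 11. So 16^{101} ≡ 16^{11} ≡ 9 (mod 19)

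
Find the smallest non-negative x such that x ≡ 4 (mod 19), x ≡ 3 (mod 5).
23

Using the Chinese Remainder Theorem:
M = product of moduli = 95
For equation 1: M_1 = 5, 5 ≡ 5 (mod 19), inverse of 5 mod 19 is 4 (check: 5 × 4 = 20 ≡ 1 (mod 19))
For equation 2: M_2 = 19, 19 ≡ 4 (mod 5), inverse of 19 mod 5 is 4 (check: 4 × 4 = 16 ≡ 1 (mod 5))
Combine: x ≡ Σ r_i×M_i×(M_i⁻¹ mod m_i) = 4×5×4 + 3×19×4 = 80 + 228 = 308
308 mod 95 = 23
x ≡ 23 (mod 95)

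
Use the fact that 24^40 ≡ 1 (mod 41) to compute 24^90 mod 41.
By Fermat: 24^{40} ≡ 1 (mod 41). 90 = 2×40 + 10. So 24^{90} ≡ 24^{10} ≡ 32 (mod 41)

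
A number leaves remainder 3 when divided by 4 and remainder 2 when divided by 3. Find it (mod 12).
M = 4 × 3 = 12. M₁ = 3, y₁ ≡ 3 (mod 4). M₂ = 4, y₂ ≡ 1 (mod 3). m = 3×3×3 + 2×4×1 ≡ 11 (mod 12)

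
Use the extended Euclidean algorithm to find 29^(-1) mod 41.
Extended GCD: 29(17) + 41(-12) = 1. So 29^(-1) ≡ 17 ≡ 17 (mod 41). Verify: 29 × 17 = 493 ≡ 1 (mod 41)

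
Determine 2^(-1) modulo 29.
2^(-1) ≡ 15 (mod 29). Verification: 2 × 15 = 30 ≡ 1 (mod 29)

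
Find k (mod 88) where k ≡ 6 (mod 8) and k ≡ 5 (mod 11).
M = 8 × 11 = 88. M₁ = 11, y₁ ≡ 3 (mod 8). M₂ = 8, y₂ ≡ 7 (mod 11). k = 6×11×3 + 5×8×7 ≡ 38 (mod 88)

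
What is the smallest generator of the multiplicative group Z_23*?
p - 1 = 22 has prime divisors 2, 11. h is a primitive root mod 23 iff h^(22/q) ≢ 1 (mod 23) for each such q.
h = 2: 2^11 ≡ 1, 2^2 ≡ 4 (mod 23); 2^11 ≡ 1, so not a primitive root.
h = 3: 3^11 ≡ 1, 3^2 ≡ 9 (mod 23); 3^11 ≡ 1, so not a primitive root.
h = 4: 4^11 ≡ 1, 4^2 ≡ 16 (mod 23); 4^11 ≡ 1, so not a primitive root.
h = 5: 5^11 ≡ 22, 5^2 ≡ 2 (mod 23); none is 1, so 5 has order 22 and is a primitive root.
The smallest primitive root mod 23 is g = 5.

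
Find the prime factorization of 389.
389

Divide by primes starting from smallest:
389 ÷ 389 = 1

389 = 389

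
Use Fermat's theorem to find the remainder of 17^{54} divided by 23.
4

By Fermat's Little Theorem, a^(p-1) ≡ 1 (mod p) for prime p and gcd(a, p) = 1
Here p = 23, so 17^22 ≡ 1 (mod 23)
We can reduce the exponent: 54 mod 22 = 10
So 17^54 ≡ 17^10 (mod 23)
Computing: 17^10 mod 23 = 4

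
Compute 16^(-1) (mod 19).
6

Using Extended Euclidean Algorithm:
gcd(16, 19) = 1
Bezout coefficients: 16 × 6 + 19 × -5 = 1
So 16 × 6 ≡ 1 (mod 19)
The inverse is 6 mod 19 = 6
Verification: 16 × 6 = 96 = 5 × 19 + 1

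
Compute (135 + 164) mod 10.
9

(135 + 164) = 299
299 mod 10 = 9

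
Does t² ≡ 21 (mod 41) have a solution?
By Euler's criterion: 21^{20} ≡ 1 (mod 41). Since this equals 1, 21 is a QR.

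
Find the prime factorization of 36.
2^2 × 3^2

Divide by primes starting from smallest:
36 ÷ 2 = 18
18 ÷ 2 = 9
9 ÷ 3 = 3
3 ÷ 3 = 1

36 = 2^2 × 3^2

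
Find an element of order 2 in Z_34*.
33 has order 2 mod 34 since 33^{2} ≡ 1 (mod 34) and no smaller power works.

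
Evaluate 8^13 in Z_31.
Using repeated squaring. 13 = 8 + 4 + 1 (binary 1101). Repeated squaring mod 31: 8^1 ≡ 8; 8^2 ≡ 8² = 64 ≡ 2; 8^4 ≡ 2² = 4 ≡ 4; 8^8 ≡ 4² = 16 ≡ 16. Multiply: 8^13 = 8^8 × 8^4 × 8^1 ≡ 16 × 4 × 8 (mod 31): 16 × 4 = 64 ≡ 2; 2 × 8 = 16 ≡ 16. So 8^13 ≡ 16 (mod 31).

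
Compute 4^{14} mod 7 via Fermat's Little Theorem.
2

By Fermat's Little Theorem, a^(p-1) ≡ 1 (mod p) for prime p and gcd(a, p) = 1
Here p = 7, so 4^6 ≡ 1 (mod 7)
We can reduce the exponent: 14 mod 6 = 2
So 4^14 ≡ 4^2 (mod 7)
Computing: 4^2 mod 7 = 2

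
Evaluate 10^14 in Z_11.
Using Fermat: 10^{10} ≡ 1 (mod 11). 14 ≡ 4 (mod 10). So 10^{14} ≡ 10^{4} ≡ 1 (mod 11)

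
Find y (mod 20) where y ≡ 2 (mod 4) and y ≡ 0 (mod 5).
M = 4 × 5 = 20. M₁ = 5, y₁ ≡ 1 (mod 4). M₂ = 4, y₂ ≡ 4 (mod 5). y = 2×5×1 + 0×4×4 ≡ 10 (mod 20)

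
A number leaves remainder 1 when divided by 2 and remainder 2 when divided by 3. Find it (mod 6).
M = 2 × 3 = 6. M₁ = 3, y₁ ≡ 1 (mod 2). M₂ = 2, y₂ ≡ 2 (mod 3). x = 1×3×1 + 2×2×2 ≡ 5 (mod 6)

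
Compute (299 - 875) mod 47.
35

(299 - 875) = -576
-576 mod 47 = 35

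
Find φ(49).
42

Prime factorization: 49 = 7^2
Using the formula φ(n) = n × Π(1 - 1/p) for each prime factor p:
φ(49) = 49 × (1 - 1/7)
φ(49) = 42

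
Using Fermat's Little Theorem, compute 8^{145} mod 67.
3

By Fermat's Little Theorem, a^(p-1) ≡ 1 (mod p) for prime p and gcd(a, p) = 1
Here p = 67, so 8^66 ≡ 1 (mod 67)
We can reduce the exponent: 145 mod 66 = 13
So 8^145 ≡ 8^13 (mod 67)
Computing: 8^13 mod 67 = 3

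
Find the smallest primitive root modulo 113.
3

A primitive root g modulo p has order p-1 = 112
Prime divisors of 112: [2, 7]
g is a primitive root iff g^(112/q) ≢ 1 (mod 113) for each prime divisor q
Testing small values:
  g = 2: 2^56 ≡ 1, 2^16 ≡ 109 (mod 113) → 2^56 ≡ 1, not primitive root
  g = 3: 3^56 ≡ 112, 3^16 ≡ 49 (mod 113) → none is 1, primitive root!
The smallest primitive root is 3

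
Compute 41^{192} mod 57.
49

Using successive squaring:
Binary expansion of 192: 11000000
Powers of 41 mod 57 (each is the square of the previous):
  41^1 ≡ 41 (mod 57)
  41^2 ≡ 41² = 1681 ≡ 28 (mod 57)
  41^4 ≡ 28² = 784 ≡ 43 (mod 57)
  41^8 ≡ 43² = 1849 ≡ 25 (mod 57)
  41^16 ≡ 25² = 625 ≡ 55 (mod 57)
  41^32 ≡ 55² = 3025 ≡ 4 (mod 57)
  41^64 ≡ 4² = 16 ≡ 16 (mod 57)
  41^128 ≡ 16² = 256 ≡ 28 (mod 57)
192 = 128 + 64, so 41^192 = 41^128 × 41^64 ≡ 28 × 16 (mod 57)
Multiplying step by step:
  28 × 16 = 448 ≡ 49 (mod 57)
Result: 41^192 ≡ 49 (mod 57)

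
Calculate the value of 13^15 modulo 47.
Using repeated squaring. 15 = 8 + 4 + 2 + 1 (binary 1111). Repeated squaring mod 47: 13^1 ≡ 13; 13^2 ≡ 13² = 169 ≡ 28; 13^4 ≡ 28² = 784 ≡ 32; 13^8 ≡ 32² = 1024 ≡ 37. Multiply: 13^15 = 13^8 × 13^4 × 13^2 × 13^1 ≡ 37 × 32 × 28 × 13 (mod 47): 37 × 32 = 1184 ≡ 9; 9 × 28 = 252 ≡ 17; 17 × 13 = 221 ≡ 33. So 13^15 ≡ 33 (mod 47).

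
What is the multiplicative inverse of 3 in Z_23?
3^(-1) ≡ 8 (mod 23). Verification: 3 × 8 = 24 ≡ 1 (mod 23)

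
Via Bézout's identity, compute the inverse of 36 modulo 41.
Extended GCD: 36(8) + 41(-7) = 1. So 36^(-1) ≡ 8 ≡ 8 (mod 41). Verify: 36 × 8 = 288 ≡ 1 (mod 41)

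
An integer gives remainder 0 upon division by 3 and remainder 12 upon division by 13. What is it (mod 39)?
M = 3 × 13 = 39. M₁ = 13, y₁ ≡ 1 (mod 3). M₂ = 3, y₂ ≡ 9 (mod 13). n = 0×13×1 + 12×3×9 ≡ 12 (mod 39). The smallest positive such number is 12.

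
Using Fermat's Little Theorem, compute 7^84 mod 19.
By Fermat: 7^{18} ≡ 1 (mod 19). 84 = 4×18 + 12. So 7^{84} ≡ 7^{12} ≡ 1 (mod 19)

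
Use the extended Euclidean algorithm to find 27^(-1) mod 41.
Extended GCD: 27(-3) + 41(2) = 1. So 27^(-1) ≡ 38 ≡ 38 (mod 41). Verify: 27 × 38 = 1026 ≡ 1 (mod 41)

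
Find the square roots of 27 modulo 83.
The square roots of 27 mod 83 are 44 and 39. Verify: 44² = 1936 ≡ 27 (mod 83)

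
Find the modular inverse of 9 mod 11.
9^(-1) ≡ 5 (mod 11). Verification: 9 × 5 = 45 ≡ 1 (mod 11)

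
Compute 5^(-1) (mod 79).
16

Using Extended Euclidean Algorithm:
gcd(5, 79) = 1
Bezout coefficients: 5 × 16 + 79 × -1 = 1
So 5 × 16 ≡ 1 (mod 79)
The inverse is 16 mod 79 = 16
Verification: 5 × 16 = 80 = 1 × 79 + 1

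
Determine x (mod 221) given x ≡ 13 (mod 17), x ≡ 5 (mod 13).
200

Using the Chinese Remainder Theorem:
M = product of moduli = 221
For equation 1: M_1 = 13, 13 ≡ 13 (mod 17), inverse of 13 mod 17 is 4 (check: 13 × 4 = 52 ≡ 1 (mod 17))
For equation 2: M_2 = 17, 17 ≡ 4 (mod 13), inverse of 17 mod 13 is 10 (check: 4 × 10 = 40 ≡ 1 (mod 13))
Combine: x ≡ Σ r_i×M_i×(M_i⁻¹ mod m_i) = 13×13×4 + 5×17×10 = 676 + 850 = 1526
1526 mod 221 = 200
x ≡ 200 (mod 221)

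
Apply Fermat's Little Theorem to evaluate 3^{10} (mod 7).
4

By Fermat's Little Theorem, a^(p-1) ≡ 1 (mod p) for prime p and gcd(a, p) = 1
Here p = 7, so 3^6 ≡ 1 (mod 7)
We can reduce the exponent: 10 mod 6 = 4
So 3^10 ≡ 3^4 (mod 7)
Computing: 3^4 mod 7 = 4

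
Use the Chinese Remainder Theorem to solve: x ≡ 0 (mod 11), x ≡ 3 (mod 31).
M = 11 × 31 = 341. M₁ = 31, y₁ ≡ 5 (mod 11). M₂ = 11, y₂ ≡ 17 (mod 31). x = 0×31×5 + 3×11×17 ≡ 220 (mod 341)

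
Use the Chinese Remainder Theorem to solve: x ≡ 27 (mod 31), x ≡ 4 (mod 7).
151

Using the Chinese Remainder Theorem:
M = product of moduli = 217
For equation 1: M_1 = 7, 7 ≡ 7 (mod 31), inverse of 7 mod 31 is 9 (check: 7 × 9 = 63 ≡ 1 (mod 31))
For equation 2: M_2 = 31, 31 ≡ 3 (mod 7), inverse of 31 mod 7 is 5 (check: 3 × 5 = 15 ≡ 1 (mod 7))
Combine: x ≡ Σ r_i×M_i×(M_i⁻¹ mod m_i) = 27×7×9 + 4×31×5 = 1701 + 620 = 2321
2321 mod 217 = 151
x ≡ 151 (mod 217)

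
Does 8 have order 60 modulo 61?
p - 1 = 60 has prime divisors 2, 3, 5. Check 8^(60/q) mod 61 for each: 8^(60/2) = 8^30 ≡ 60, 8^(60/3) = 8^20 ≡ 1, 8^(60/5) = 8^12 ≡ 58 (mod 61). Since 8^20 ≡ 1 (mod 61), the order of 8 divides 20 (in fact the order is 20) ≠ 60, so it is not a primitive root.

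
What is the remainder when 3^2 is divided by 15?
2 = 2 (binary 10). Repeated squaring mod 15: 3^1 ≡ 3; 3^2 ≡ 3² = 9 ≡ 9. So 3^2 ≡ 9 (mod 15).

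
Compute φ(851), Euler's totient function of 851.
792

Prime factorization: 851 = 23 × 37
Using the formula φ(n) = n × Π(1 - 1/p) for each prime factor p:
φ(851) = 851 × (1 - 1/23) × (1 - 1/37)
φ(851) = 792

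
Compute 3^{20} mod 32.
17

Using successive squaring:
Binary expansion of 20: 10100
Powers of 3 mod 32 (each is the square of the previous):
  3^1 ≡ 3 (mod 32)
  3^2 ≡ 3² = 9 ≡ 9 (mod 32)
  3^4 ≡ 9² = 81 ≡ 17 (mod 32)
  3^8 ≡ 17² = 289 ≡ 1 (mod 32)
  3^16 ≡ 1² = 1 ≡ 1 (mod 32)
20 = 16 + 4, so 3^20 = 3^16 × 3^4 ≡ 1 × 17 (mod 32)
Multiplying step by step:
  1 × 17 = 17 ≡ 17 (mod 32)
Result: 3^20 ≡ 17 (mod 32)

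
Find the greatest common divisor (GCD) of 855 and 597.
3

Using the Euclidean algorithm:
855 = 1 × 597 + 258
597 = 2 × 258 + 81
258 = 3 × 81 + 15
81 = 5 × 15 + 6
15 = 2 × 6 + 3
6 = 2 × 3 + 0

GCD(855, 597) = 3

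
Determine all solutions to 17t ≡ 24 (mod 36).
12

Since gcd(17, 36) = 1 divides 24, a solution exists.
Multiply both sides by the inverse of 17 mod 36:
  17^(-1) mod 36 = 17
  x ≡ 17 × 24 ≡ 408 ≡ 12 (mod 36)
Verification: 17 × 12 = 204 = 5 × 36 + 24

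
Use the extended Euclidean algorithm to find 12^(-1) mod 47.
Extended GCD: 12(4) + 47(-1) = 1. So 12^(-1) ≡ 4 ≡ 4 (mod 47). Verify: 12 × 4 = 48 ≡ 1 (mod 47)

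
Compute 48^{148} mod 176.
64

Using successive squaring:
Binary expansion of 148: 10010100
Powers of 48 mod 176 (each is the square of the previous):
  48^1 ≡ 48 (mod 176)
  48^2 ≡ 48² = 2304 ≡ 16 (mod 176)
  48^4 ≡ 16² = 256 ≡ 80 (mod 176)
  48^8 ≡ 80² = 6400 ≡ 64 (mod 176)
  48^16 ≡ 64² = 4096 ≡ 48 (mod 176)
  48^32 ≡ 48² = 2304 ≡ 16 (mod 176)
  48^64 ≡ 16² = 256 ≡ 80 (mod 176)
  48^128 ≡ 80² = 6400 ≡ 64 (mod 176)
148 = 128 + 16 + 4, so 48^148 = 48^128 × 48^16 × 48^4 ≡ 64 × 48 × 80 (mod 176)
Multiplying step by step:
  64 × 48 = 3072 ≡ 80 (mod 176)
  80 × 80 = 6400 ≡ 64 (mod 176)
Result: 48^148 ≡ 64 (mod 176)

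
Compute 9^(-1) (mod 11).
5

Using Extended Euclidean Algorithm:
gcd(9, 11) = 1
Bezout coefficients: 9 × 5 + 11 × -4 = 1
So 9 × 5 ≡ 1 (mod 11)
The inverse is 5 mod 11 = 5
Verification: 9 × 5 = 45 = 4 × 11 + 1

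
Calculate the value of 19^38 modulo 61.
Using repeated squaring. 38 = 32 + 4 + 2 (binary 100110). Repeated squaring mod 61: 19^1 ≡ 19; 19^2 ≡ 19² = 361 ≡ 56; 19^4 ≡ 56² = 3136 ≡ 25; 19^8 ≡ 25² = 625 ≡ 15; 19^16 ≡ 15² = 225 ≡ 42; 19^32 ≡ 42² = 1764 ≡ 56. Multiply: 19^38 = 19^32 × 19^4 × 19^2 ≡ 56 × 25 × 56 (mod 61): 56 × 25 = 1400 ≡ 58; 58 × 56 = 3248 ≡ 15. So 19^38 ≡ 15 (mod 61).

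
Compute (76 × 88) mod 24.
16

(76 × 88) = 6688
6688 mod 24 = 16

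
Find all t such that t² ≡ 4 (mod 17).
The square roots of 4 mod 17 are 2 and 15. Verify: 2² = 4 ≡ 4 (mod 17)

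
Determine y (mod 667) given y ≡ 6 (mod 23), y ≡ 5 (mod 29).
121

Using the Chinese Remainder Theorem:
M = product of moduli = 667
For equation 1: M_1 = 29, 29 ≡ 6 (mod 23), inverse of 29 mod 23 is 4 (check: 6 × 4 = 24 ≡ 1 (mod 23))
For equation 2: M_2 = 23, 23 ≡ 23 (mod 29), inverse of 23 mod 29 is 24 (check: 23 × 24 = 552 ≡ 1 (mod 29))
Combine: y ≡ Σ r_i×M_i×(M_i⁻¹ mod m_i) = 6×29×4 + 5×23×24 = 696 + 2760 = 3456
3456 mod 667 = 121
y ≡ 121 (mod 667)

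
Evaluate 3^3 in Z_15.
3 = 2 + 1 (binary 11). Repeated squaring mod 15: 3^1 ≡ 3; 3^2 ≡ 3² = 9 ≡ 9. Multiply: 3^3 = 3^2 × 3^1 ≡ 9 × 3 (mod 15): 9 × 3 = 27 ≡ 12. So 3^3 ≡ 12 (mod 15).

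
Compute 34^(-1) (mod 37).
34^(-1) ≡ 12 (mod 37). Verification: 34 × 12 = 408 ≡ 1 (mod 37)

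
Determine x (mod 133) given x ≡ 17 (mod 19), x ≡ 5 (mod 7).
131

Using the Chinese Remainder Theorem:
M = product of moduli = 133
For equation 1: M_1 = 7, 7 ≡ 7 (mod 19), inverse of 7 mod 19 is 11 (check: 7 × 11 = 77 ≡ 1 (mod 19))
For equation 2: M_2 = 19, 19 ≡ 5 (mod 7), inverse of 19 mod 7 is 3 (check: 5 × 3 = 15 ≡ 1 (mod 7))
Combine: x ≡ Σ r_i×M_i×(M_i⁻¹ mod m_i) = 17×7×11 + 5×19×3 = 1309 + 285 = 1594
1594 mod 133 = 131
x ≡ 131 (mod 133)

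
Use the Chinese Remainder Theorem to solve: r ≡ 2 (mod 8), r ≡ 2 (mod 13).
M = 8 × 13 = 104. M₁ = 13, y₁ ≡ 5 (mod 8). M₂ = 8, y₂ ≡ 5 (mod 13). r = 2×13×5 + 2×8×5 ≡ 2 (mod 104)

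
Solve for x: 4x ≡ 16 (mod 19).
4

Since gcd(4, 19) = 1 divides 16, a solution exists.
Multiply both sides by the inverse of 4 mod 19:
  4^(-1) mod 19 = 5
  x ≡ 5 × 16 ≡ 80 ≡ 4 (mod 19)
Verification: 4 × 4 = 16 = 0 × 19 + 16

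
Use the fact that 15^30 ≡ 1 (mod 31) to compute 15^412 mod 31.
By Fermat: 15^{30} ≡ 1 (mod 31). 412 ≡ 22 (mod 30). So 15^{412} ≡ 15^{22} ≡ 8 (mod 31)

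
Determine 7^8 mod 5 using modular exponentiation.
7 ≡ 2 (mod 5). 8 = 8 (binary 1000). Repeated squaring mod 5: 2^1 ≡ 2; 2^2 ≡ 2² = 4 ≡ 4; 2^4 ≡ 4² = 16 ≡ 1; 2^8 ≡ 1² = 1 ≡ 1. So 7^8 ≡ 1 (mod 5).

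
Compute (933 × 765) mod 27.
0

(933 × 765) = 713745
713745 mod 27 = 0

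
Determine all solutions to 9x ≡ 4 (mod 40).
36

Since gcd(9, 40) = 1 divides 4, a solution exists.
Multiply both sides by the inverse of 9 mod 40:
  9^(-1) mod 40 = 9
  x ≡ 9 × 4 ≡ 36 ≡ 36 (mod 40)
Verification: 9 × 36 = 324 = 8 × 40 + 4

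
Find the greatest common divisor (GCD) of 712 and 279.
1

Using the Euclidean algorithm:
712 = 2 × 279 + 154
279 = 1 × 154 + 125
154 = 1 × 125 + 29
125 = 4 × 29 + 9
29 = 3 × 9 + 2
9 = 4 × 2 + 1
2 = 2 × 1 + 0

GCD(712, 279) = 1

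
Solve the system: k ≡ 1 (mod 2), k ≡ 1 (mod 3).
M = 2 × 3 = 6. M₁ = 3, y₁ ≡ 1 (mod 2). M₂ = 2, y₂ ≡ 2 (mod 3). k = 1×3×1 + 1×2×2 ≡ 1 (mod 6)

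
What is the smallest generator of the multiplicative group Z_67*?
p - 1 = 66 has prime divisors 2, 3, 11. h is a primitive root mod 67 iff h^(66/q) ≢ 1 (mod 67) for each such q.
h = 2: 2^33 ≡ 66, 2^22 ≡ 37, 2^6 ≡ 64 (mod 67); none is 1, so 2 has order 66 and is a primitive root.
The smallest primitive root mod 67 is g = 2.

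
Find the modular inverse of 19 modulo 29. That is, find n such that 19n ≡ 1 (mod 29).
26

Using Extended Euclidean Algorithm:
gcd(19, 29) = 1
Bezout coefficients: 19 × -3 + 29 × 2 = 1
So 19 × -3 ≡ 1 (mod 29)
The inverse is -3 mod 29 = 26
Verification: 19 × 26 = 494 = 17 × 29 + 1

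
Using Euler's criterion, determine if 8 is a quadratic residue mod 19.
By Euler's criterion: 8^{9} ≡ 18 (mod 19). Since this equals -1 (≡ 18), 8 is not a QR.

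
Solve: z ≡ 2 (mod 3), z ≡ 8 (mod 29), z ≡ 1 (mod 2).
M = 3 × 29 × 2 = 174. M₁ = 58, y₁ ≡ 1 (mod 3). M₂ = 6, y₂ ≡ 5 (mod 29). M₃ = 87, y₃ ≡ 1 (mod 2). z = 2×58×1 + 8×6×5 + 1×87×1 ≡ 95 (mod 174)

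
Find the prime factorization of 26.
2 × 13

Divide by primes starting from smallest:
26 ÷ 2 = 13
13 ÷ 13 = 1

26 = 2 × 13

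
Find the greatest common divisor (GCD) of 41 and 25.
1

Using the Euclidean algorithm:
41 = 1 × 25 + 16
25 = 1 × 16 + 9
16 = 1 × 9 + 7
9 = 1 × 7 + 2
7 = 3 × 2 + 1
2 = 2 × 1 + 0

GCD(41, 25) = 1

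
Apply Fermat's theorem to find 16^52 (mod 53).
By Fermat's Little Theorem, 16^{52} ≡ 1 (mod 53) since 53 is prime and gcd(16, 53) = 1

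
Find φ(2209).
2162

Prime factorization: 2209 = 47^2
Using the formula φ(n) = n × Π(1 - 1/p) for each prime factor p:
φ(2209) = 2209 × (1 - 1/47)
φ(2209) = 2162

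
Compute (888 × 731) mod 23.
22

(888 × 731) = 649128
649128 mod 23 = 22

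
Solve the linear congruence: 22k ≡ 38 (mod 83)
47

Since gcd(22, 83) = 1 divides 38, a solution exists.
Multiply both sides by the inverse of 22 mod 83:
  22^(-1) mod 83 = 34
  x ≡ 34 × 38 ≡ 1292 ≡ 47 (mod 83)
Verification: 22 × 47 = 1034 = 12 × 83 + 38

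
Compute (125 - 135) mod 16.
6

(125 - 135) = -10
-10 mod 16 = 6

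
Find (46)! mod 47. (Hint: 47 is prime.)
By Wilson's theorem, (46)! ≡ -1 ≡ 46 (mod 47)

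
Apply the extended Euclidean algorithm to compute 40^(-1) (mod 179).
Extended GCD: 40(-85) + 179(19) = 1. So 40^(-1) ≡ 94 ≡ 94 (mod 179). Verify: 40 × 94 = 3760 ≡ 1 (mod 179)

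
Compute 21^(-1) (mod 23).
21^(-1) ≡ 11 (mod 23). Verification: 21 × 11 = 231 ≡ 1 (mod 23)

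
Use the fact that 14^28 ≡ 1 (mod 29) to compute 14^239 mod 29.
By Fermat: 14^{28} ≡ 1 (mod 29). 239 = 8×28 + 15. So 14^{239} ≡ 14^{15} ≡ 15 (mod 29)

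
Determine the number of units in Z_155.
120

Prime factorization: 155 = 5 × 31
Using the formula φ(n) = n × Π(1 - 1/p) for each prime factor p:
φ(155) = 155 × (1 - 1/5) × (1 - 1/31)
φ(155) = 120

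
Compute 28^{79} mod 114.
4

Using successive squaring:
Binary expansion of 79: 1001111
Powers of 28 mod 114 (each is the square of the previous):
  28^1 ≡ 28 (mod 114)
  28^2 ≡ 28² = 784 ≡ 100 (mod 114)
  28^4 ≡ 100² = 10000 ≡ 82 (mod 114)
  28^8 ≡ 82² = 6724 ≡ 112 (mod 114)
  28^16 ≡ 112² = 12544 ≡ 4 (mod 114)
  28^32 ≡ 4² = 16 ≡ 16 (mod 114)
  28^64 ≡ 16² = 256 ≡ 28 (mod 114)
79 = 64 + 8 + 4 + 2 + 1, so 28^79 = 28^64 × 28^8 × 28^4 × 28^2 × 28^1 ≡ 28 × 112 × 82 × 100 × 28 (mod 114)
Multiplying step by step:
  28 × 112 = 3136 ≡ 58 (mod 114)
  58 × 82 = 4756 ≡ 82 (mod 114)
  82 × 100 = 8200 ≡ 106 (mod 114)
  106 × 28 = 2968 ≡ 4 (mod 114)
Result: 28^79 ≡ 4 (mod 114)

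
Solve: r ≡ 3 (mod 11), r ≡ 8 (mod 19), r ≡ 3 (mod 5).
M = 11 × 19 × 5 = 1045. M₁ = 95, y₁ ≡ 8 (mod 11). M₂ = 55, y₂ ≡ 9 (mod 19). M₃ = 209, y₃ ≡ 4 (mod 5). r = 3×95×8 + 8×55×9 + 3×209×4 ≡ 388 (mod 1045)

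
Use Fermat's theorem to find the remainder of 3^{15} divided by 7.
6

By Fermat's Little Theorem, a^(p-1) ≡ 1 (mod p) for prime p and gcd(a, p) = 1
Here p = 7, so 3^6 ≡ 1 (mod 7)
We can reduce the exponent: 15 mod 6 = 3
So 3^15 ≡ 3^3 (mod 7)
Computing: 3^3 mod 7 = 6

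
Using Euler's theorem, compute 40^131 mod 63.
By Euler: 40^{36} ≡ 1 (mod 63) since gcd(40, 63) = 1. 131 = 3×36 + 23. So 40^{131} ≡ 40^{23} ≡ 52 (mod 63)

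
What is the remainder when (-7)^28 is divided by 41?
Using repeated squaring. (-7) ≡ 34 (mod 41). 28 = 16 + 8 + 4 (binary 11100). Repeated squaring mod 41: 34^1 ≡ 34; 34^2 ≡ 34² = 1156 ≡ 8; 34^4 ≡ 8² = 64 ≡ 23; 34^8 ≡ 23² = 529 ≡ 37; 34^16 ≡ 37² = 1369 ≡ 16. Multiply: (-7)^28 ≡ 34^16 × 34^8 × 34^4 ≡ 16 × 37 × 23 (mod 41): 16 × 37 = 592 ≡ 18; 18 × 23 = 414 ≡ 4. So (-7)^28 ≡ 4 (mod 41).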